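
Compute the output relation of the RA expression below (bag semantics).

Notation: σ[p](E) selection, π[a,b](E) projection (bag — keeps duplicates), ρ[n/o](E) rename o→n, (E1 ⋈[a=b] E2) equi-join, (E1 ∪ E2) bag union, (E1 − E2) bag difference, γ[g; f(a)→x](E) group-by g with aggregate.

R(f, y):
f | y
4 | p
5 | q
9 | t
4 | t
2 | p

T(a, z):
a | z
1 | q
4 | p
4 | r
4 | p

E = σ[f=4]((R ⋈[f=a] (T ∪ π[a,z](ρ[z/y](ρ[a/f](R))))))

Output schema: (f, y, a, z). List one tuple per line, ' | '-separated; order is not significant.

Stepwise |·|:
  R → 5
  T → 4
  R → 5
  ρ[a/f](R) → 5
  ρ[z/y](ρ[a/f](R)) → 5
  π[a,z](ρ[z/y](ρ[a/f](R))) → 5
  (T ∪ π[a,z](ρ[z/y](ρ[a/f](R)))) → 9
  (R ⋈[f=a] (T ∪ π[a,z](ρ[z/y](ρ[a/f](R))))) → 13
  σ[f=4]((R ⋈[f=a] (T ∪ π[a,z](ρ[z/y](ρ[a/f](R)))))) → 10

== RESULT ==
f | y | a | z
4 | p | 4 | p
4 | p | 4 | p
4 | p | 4 | p
4 | p | 4 | r
4 | p | 4 | t
4 | t | 4 | p
4 | t | 4 | p
4 | t | 4 | p
4 | t | 4 | r
4 | t | 4 | t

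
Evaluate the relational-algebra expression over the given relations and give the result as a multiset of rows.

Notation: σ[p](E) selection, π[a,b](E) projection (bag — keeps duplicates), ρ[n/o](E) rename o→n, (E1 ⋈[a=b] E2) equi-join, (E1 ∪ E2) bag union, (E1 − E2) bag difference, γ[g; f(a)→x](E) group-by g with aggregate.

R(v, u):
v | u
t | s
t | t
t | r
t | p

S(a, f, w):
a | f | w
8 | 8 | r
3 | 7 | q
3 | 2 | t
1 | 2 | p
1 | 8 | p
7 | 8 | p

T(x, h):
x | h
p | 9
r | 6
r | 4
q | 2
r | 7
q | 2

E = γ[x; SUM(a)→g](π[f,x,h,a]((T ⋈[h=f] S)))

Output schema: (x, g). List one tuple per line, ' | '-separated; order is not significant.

Row counts bottom-up:
  T → 6
  S → 6
  (T ⋈[h=f] S) → 5
  π[f,x,h,a]((T ⋈[h=f] S)) → 5
  γ[x; SUM(a)→g](π[f,x,h,a]((T ⋈[h=f] S))) → 2

== RESULT ==
x | g
q | 8
r | 3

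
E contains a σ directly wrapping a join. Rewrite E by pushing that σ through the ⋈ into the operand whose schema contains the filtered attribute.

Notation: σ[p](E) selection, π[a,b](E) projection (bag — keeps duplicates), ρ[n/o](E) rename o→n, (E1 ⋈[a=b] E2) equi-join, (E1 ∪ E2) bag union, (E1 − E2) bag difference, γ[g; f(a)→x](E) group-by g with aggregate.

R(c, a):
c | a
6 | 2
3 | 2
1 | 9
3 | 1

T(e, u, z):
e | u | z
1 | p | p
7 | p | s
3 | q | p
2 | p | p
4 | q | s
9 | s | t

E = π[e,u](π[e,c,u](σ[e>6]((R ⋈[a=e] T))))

σ filters on e, owned by the right side.
E' = π[e,u](π[e,c,u]((R ⋈[a=e] σ[e>6](T))))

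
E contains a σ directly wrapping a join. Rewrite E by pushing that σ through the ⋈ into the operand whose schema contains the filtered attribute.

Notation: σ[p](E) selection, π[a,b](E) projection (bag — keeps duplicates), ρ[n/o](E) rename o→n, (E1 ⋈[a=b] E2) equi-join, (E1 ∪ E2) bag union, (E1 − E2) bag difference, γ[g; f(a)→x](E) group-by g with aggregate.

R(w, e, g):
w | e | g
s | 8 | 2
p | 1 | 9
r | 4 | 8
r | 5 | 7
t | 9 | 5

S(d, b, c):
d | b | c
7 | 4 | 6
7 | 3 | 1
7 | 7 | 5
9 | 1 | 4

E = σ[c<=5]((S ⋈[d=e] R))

σ filters on c, owned by the left side.
E' = (σ[c<=5](S) ⋈[d=e] R)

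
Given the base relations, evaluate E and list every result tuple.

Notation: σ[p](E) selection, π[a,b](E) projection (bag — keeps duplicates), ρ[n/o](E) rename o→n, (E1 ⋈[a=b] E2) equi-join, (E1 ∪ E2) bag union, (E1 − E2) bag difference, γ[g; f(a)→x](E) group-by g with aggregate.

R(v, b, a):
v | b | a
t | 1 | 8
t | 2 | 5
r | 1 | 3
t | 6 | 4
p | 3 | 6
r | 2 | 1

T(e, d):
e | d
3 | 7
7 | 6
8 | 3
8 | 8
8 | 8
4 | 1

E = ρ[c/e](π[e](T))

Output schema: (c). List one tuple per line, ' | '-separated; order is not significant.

Row counts bottom-up:
  T → 6
  π[e](T) → 6
  ρ[c/e](π[e](T)) → 6

== RESULT ==
c
3
4
7
8
8
8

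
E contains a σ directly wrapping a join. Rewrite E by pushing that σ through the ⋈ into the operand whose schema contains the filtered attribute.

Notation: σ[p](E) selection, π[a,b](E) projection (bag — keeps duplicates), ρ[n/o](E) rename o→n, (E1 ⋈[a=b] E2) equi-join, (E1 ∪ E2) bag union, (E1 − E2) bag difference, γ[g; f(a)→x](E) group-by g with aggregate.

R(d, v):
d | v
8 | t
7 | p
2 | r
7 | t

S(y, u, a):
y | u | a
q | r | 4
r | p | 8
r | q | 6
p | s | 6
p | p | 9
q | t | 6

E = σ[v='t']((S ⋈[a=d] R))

σ filters on v, owned by the right side.
E' = (S ⋈[a=d] σ[v='t'](R))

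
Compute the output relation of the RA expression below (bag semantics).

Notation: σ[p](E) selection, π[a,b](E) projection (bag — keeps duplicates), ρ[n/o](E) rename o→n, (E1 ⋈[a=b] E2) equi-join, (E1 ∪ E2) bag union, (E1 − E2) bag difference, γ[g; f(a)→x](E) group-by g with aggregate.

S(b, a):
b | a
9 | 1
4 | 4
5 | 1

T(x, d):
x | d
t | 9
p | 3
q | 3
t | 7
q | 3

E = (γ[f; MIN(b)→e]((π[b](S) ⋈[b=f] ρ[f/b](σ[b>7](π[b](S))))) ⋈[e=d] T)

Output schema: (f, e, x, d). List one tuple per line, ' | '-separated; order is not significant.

Row counts bottom-up:
  S → 3
  π[b](S) → 3
  S → 3
  π[b](S) → 3
  σ[b>7](π[b](S)) → 1
  ρ[f/b](σ[b>7](π[b](S))) → 1
  (π[b](S) ⋈[b=f] ρ[f/b](σ[b>7](π[b](S)))) → 1
  γ[f; MIN(b)→e]((π[b](S) ⋈[b=f] ρ[f/b](σ[b>7](π[b](S))))) → 1
  T → 5
  (γ[f; MIN(b)→e]((π[b](S) ⋈[b=f] ρ[f/b](σ[b>7](π[b](S))))) ⋈[e=d] T) → 1

== RESULT ==
f | e | x | d
9 | 9 | t | 9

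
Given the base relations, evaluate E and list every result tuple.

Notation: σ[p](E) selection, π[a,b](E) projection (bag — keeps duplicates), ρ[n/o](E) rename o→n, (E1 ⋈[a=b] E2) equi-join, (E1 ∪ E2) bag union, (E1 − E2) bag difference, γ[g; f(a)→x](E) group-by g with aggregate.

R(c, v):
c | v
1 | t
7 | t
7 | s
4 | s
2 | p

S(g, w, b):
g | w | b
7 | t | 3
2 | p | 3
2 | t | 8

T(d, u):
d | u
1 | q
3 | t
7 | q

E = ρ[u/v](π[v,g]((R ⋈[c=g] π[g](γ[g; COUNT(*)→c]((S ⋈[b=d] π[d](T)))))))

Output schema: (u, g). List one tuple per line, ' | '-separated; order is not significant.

Per-node cardinality:
  R → 5
  S → 3
  T → 3
  π[d](T) → 3
  (S ⋈[b=d] π[d](T)) → 2
  γ[g; COUNT(*)→c]((S ⋈[b=d] π[d](T))) → 2
  π[g](γ[g; COUNT(*)→c]((S ⋈[b=d] π[d](T)))) → 2
  (R ⋈[c=g] π[g](γ[g; COUNT(*)→c]((S ⋈[b=d] π[d](T))))) → 3
  π[v,g]((R ⋈[c=g] π[g](γ[g; COUNT(*)→c]((S ⋈[b=d] π[d](T)))))) → 3
  ρ[u/v](π[v,g]((R ⋈[c=g] π[g](γ[g; COUNT(*)→c]((S ⋈[b=d] π[d](T))))))) → 3

== RESULT ==
u | g
p | 2
s | 7
t | 7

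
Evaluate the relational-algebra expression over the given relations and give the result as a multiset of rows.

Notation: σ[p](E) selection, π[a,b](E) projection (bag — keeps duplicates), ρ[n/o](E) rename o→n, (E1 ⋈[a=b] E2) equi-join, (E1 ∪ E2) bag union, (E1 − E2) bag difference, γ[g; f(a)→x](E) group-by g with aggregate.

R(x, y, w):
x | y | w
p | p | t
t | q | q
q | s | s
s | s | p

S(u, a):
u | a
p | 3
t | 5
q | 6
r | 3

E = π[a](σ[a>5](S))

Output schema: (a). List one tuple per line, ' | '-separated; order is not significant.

Subexpression sizes:
  S → 4
  σ[a>5](S) → 1
  π[a](σ[a>5](S)) → 1

== RESULT ==
a
6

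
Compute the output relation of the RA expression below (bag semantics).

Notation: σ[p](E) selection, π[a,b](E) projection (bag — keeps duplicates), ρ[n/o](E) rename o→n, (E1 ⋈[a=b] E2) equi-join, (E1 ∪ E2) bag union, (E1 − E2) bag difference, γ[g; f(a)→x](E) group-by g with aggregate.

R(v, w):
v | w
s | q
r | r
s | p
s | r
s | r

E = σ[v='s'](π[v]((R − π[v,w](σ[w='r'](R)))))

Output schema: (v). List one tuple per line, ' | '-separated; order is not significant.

Per-node cardinality:
  R → 5
  R → 5
  σ[w='r'](R) → 3
  π[v,w](σ[w='r'](R)) → 3
  (R − π[v,w](σ[w='r'](R))) → 2
  π[v]((R − π[v,w](σ[w='r'](R)))) → 2
  σ[v='s'](π[v]((R − π[v,w](σ[w='r'](R))))) → 2

== RESULT ==
v
s
s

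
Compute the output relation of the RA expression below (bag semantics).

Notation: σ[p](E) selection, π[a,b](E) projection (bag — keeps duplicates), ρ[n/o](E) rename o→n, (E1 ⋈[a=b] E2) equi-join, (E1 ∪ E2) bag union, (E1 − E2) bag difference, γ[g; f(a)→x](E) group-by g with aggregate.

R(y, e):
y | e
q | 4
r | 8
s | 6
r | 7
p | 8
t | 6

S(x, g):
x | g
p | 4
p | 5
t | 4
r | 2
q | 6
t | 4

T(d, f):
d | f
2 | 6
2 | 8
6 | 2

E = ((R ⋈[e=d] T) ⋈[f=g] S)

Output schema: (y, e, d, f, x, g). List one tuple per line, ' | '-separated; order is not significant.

Stepwise |·|:
  R → 6
  T → 3
  (R ⋈[e=d] T) → 2
  S → 6
  ((R ⋈[e=d] T) ⋈[f=g] S) → 2

== RESULT ==
y | e | d | f | x | g
s | 6 | 6 | 2 | r | 2
t | 6 | 6 | 2 | r | 2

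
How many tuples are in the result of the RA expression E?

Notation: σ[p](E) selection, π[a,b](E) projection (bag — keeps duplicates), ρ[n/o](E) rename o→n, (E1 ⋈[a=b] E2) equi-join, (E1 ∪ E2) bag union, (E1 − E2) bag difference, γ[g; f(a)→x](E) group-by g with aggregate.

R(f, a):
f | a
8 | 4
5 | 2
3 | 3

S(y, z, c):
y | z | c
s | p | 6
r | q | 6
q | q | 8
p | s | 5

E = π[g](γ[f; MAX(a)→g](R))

Row counts bottom-up:
  R → 3
  γ[f; MAX(a)→g](R) → 3
  π[g](γ[f; MAX(a)→g](R)) → 3

|E| = 3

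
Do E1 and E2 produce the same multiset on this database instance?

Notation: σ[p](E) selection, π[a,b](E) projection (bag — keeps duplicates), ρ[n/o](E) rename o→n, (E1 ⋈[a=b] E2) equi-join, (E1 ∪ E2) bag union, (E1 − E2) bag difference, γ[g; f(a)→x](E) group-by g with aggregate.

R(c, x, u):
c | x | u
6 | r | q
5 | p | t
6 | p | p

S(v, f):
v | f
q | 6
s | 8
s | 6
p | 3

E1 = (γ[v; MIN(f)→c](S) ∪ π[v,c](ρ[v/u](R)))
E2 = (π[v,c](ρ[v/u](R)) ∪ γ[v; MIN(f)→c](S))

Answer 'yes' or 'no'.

E1 per-node cardinality:
  S → 4
  γ[v; MIN(f)→c](S) → 3
  R → 3
  ρ[v/u](R) → 3
  π[v,c](ρ[v/u](R)) → 3
  (γ[v; MIN(f)→c](S) ∪ π[v,c](ρ[v/u](R))) → 6
E2 per-node cardinality:
  R → 3
  ρ[v/u](R) → 3
  π[v,c](ρ[v/u](R)) → 3
  S → 4
  γ[v; MIN(f)→c](S) → 3
  (π[v,c](ρ[v/u](R)) ∪ γ[v; MIN(f)→c](S)) → 6

E1 and E2 produce the same multiset:
v | c
p | 3
p | 6
q | 6
q | 6
s | 6
t | 5

yes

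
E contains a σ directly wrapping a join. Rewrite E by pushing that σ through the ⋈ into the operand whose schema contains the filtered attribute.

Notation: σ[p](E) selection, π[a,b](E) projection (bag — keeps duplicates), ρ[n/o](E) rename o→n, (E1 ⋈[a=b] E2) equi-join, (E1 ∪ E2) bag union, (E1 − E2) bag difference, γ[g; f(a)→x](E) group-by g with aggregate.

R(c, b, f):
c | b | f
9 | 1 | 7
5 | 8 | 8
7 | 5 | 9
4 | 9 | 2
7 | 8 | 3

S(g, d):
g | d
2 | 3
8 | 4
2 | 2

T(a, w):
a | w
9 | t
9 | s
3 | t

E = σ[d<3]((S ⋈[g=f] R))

σ filters on d, owned by the left side.
E' = (σ[d<3](S) ⋈[g=f] R)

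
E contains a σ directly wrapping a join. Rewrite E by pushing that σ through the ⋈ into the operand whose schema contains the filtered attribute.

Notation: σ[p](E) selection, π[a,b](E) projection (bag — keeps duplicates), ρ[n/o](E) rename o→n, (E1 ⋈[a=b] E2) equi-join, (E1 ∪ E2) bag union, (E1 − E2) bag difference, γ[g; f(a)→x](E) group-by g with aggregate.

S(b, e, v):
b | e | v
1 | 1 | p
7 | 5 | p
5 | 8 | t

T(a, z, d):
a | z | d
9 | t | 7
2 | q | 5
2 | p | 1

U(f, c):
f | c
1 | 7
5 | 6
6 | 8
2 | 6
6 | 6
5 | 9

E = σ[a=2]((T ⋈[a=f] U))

σ filters on a, owned by the left side.
E' = (σ[a=2](T) ⋈[a=f] U)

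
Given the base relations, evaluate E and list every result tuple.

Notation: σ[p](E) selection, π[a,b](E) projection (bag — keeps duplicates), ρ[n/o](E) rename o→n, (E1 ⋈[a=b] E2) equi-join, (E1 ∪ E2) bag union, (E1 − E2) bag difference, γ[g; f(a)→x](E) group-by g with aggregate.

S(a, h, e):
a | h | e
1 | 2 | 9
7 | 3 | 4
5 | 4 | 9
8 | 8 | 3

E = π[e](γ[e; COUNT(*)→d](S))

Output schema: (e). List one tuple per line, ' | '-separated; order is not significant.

Per-node cardinality:
  S → 4
  γ[e; COUNT(*)→d](S) → 3
  π[e](γ[e; COUNT(*)→d](S)) → 3

== RESULT ==
e
3
4
9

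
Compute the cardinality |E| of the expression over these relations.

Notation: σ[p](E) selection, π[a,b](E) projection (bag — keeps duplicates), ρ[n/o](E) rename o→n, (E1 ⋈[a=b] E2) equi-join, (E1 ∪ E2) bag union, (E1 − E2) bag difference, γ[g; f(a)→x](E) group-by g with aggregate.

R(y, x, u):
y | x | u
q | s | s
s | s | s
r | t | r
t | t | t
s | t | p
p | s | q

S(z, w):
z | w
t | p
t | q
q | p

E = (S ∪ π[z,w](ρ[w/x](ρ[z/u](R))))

Row counts bottom-up:
  S → 3
  R → 6
  ρ[z/u](R) → 6
  ρ[w/x](ρ[z/u](R)) → 6
  π[z,w](ρ[w/x](ρ[z/u](R))) → 6
  (S ∪ π[z,w](ρ[w/x](ρ[z/u](R)))) → 9

|E| = 9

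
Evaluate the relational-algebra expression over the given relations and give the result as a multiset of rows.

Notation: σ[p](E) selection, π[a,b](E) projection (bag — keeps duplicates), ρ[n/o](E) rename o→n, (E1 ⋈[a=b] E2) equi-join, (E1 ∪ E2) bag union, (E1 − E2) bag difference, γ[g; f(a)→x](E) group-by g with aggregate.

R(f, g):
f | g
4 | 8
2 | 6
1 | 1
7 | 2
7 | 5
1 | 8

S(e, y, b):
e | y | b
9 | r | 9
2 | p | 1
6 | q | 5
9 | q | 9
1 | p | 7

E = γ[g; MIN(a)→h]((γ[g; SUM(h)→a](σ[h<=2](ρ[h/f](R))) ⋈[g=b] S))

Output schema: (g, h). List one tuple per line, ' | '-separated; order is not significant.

Subexpression sizes:
  R → 6
  ρ[h/f](R) → 6
  σ[h<=2](ρ[h/f](R)) → 3
  γ[g; SUM(h)→a](σ[h<=2](ρ[h/f](R))) → 3
  S → 5
  (γ[g; SUM(h)→a](σ[h<=2](ρ[h/f](R))) ⋈[g=b] S) → 1
  γ[g; MIN(a)→h]((γ[g; SUM(h)→a](σ[h<=2](ρ[h/f](R))) ⋈[g=b] S)) → 1

== RESULT ==
g | h
1 | 1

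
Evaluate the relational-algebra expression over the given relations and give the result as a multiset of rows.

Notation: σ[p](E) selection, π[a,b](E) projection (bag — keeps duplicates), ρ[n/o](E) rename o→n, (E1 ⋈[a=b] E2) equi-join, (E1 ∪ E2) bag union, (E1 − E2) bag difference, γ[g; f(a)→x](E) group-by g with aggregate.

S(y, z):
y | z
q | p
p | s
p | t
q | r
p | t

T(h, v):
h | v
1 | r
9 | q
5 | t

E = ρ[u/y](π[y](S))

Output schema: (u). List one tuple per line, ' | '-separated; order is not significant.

Per-node cardinality:
  S → 5
  π[y](S) → 5
  ρ[u/y](π[y](S)) → 5

== RESULT ==
u
p
p
p
q
q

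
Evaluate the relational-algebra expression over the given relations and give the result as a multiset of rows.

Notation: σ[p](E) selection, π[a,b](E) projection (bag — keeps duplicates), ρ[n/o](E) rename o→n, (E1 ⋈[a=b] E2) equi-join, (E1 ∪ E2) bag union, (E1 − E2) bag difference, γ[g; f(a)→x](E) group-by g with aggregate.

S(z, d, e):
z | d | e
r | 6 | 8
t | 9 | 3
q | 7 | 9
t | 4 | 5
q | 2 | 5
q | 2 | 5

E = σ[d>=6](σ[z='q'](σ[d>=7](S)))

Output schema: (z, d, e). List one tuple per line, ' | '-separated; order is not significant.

Stepwise |·|:
  S → 6
  σ[d>=7](S) → 2
  σ[z='q'](σ[d>=7](S)) → 1
  σ[d>=6](σ[z='q'](σ[d>=7](S))) → 1

== RESULT ==
z | d | e
q | 7 | 9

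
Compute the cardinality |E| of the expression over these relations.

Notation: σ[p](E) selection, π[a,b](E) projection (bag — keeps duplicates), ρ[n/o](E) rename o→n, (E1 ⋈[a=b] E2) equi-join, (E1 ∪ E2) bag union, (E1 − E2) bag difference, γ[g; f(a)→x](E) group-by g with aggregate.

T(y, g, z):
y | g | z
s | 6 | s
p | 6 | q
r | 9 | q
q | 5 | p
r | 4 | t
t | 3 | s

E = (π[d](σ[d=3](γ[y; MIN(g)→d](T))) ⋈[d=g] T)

Per-node cardinality:
  T → 6
  γ[y; MIN(g)→d](T) → 5
  σ[d=3](γ[y; MIN(g)→d](T)) → 1
  π[d](σ[d=3](γ[y; MIN(g)→d](T))) → 1
  T → 6
  (π[d](σ[d=3](γ[y; MIN(g)→d](T))) ⋈[d=g] T) → 1

|E| = 1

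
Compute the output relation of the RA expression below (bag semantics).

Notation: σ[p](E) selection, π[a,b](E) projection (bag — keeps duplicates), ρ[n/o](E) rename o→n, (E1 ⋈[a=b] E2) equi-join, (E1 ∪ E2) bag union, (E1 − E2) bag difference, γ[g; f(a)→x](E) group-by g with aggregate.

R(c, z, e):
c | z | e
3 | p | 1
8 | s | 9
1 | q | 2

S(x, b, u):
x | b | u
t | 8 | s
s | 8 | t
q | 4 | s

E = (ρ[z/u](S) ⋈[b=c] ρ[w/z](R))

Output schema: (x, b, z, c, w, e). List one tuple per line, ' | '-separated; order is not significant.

Stepwise |·|:
  S → 3
  ρ[z/u](S) → 3
  R → 3
  ρ[w/z](R) → 3
  (ρ[z/u](S) ⋈[b=c] ρ[w/z](R)) → 2

== RESULT ==
x | b | z | c | w | e
s | 8 | t | 8 | s | 9
t | 8 | s | 8 | s | 9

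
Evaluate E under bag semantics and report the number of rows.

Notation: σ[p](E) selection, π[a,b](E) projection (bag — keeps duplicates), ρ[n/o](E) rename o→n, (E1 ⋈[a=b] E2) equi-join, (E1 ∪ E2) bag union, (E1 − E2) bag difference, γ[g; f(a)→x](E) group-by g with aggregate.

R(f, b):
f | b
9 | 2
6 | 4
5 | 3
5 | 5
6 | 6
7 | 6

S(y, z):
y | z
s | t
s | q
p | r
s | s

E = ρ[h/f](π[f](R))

Stepwise |·|:
  R → 6
  π[f](R) → 6
  ρ[h/f](π[f](R)) → 6

|E| = 6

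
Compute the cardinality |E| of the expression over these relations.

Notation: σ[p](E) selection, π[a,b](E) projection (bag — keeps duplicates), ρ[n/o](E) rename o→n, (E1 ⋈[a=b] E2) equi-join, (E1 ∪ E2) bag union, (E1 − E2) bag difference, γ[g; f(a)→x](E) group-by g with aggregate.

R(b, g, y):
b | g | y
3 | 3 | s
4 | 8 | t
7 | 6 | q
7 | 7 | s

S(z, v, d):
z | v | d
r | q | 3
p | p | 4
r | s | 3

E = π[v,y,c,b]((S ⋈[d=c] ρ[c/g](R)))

Per-node cardinality:
  S → 3
  R → 4
  ρ[c/g](R) → 4
  (S ⋈[d=c] ρ[c/g](R)) → 2
  π[v,y,c,b]((S ⋈[d=c] ρ[c/g](R))) → 2

|E| = 2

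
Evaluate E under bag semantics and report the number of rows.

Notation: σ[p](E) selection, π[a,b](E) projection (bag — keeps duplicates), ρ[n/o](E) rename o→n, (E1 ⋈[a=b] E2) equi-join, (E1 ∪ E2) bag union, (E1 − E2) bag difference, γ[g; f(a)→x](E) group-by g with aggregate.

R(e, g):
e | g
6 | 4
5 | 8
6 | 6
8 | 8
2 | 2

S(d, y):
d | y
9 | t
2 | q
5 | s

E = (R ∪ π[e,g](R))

Subexpression sizes:
  R → 5
  R → 5
  π[e,g](R) → 5
  (R ∪ π[e,g](R)) → 10

|E| = 10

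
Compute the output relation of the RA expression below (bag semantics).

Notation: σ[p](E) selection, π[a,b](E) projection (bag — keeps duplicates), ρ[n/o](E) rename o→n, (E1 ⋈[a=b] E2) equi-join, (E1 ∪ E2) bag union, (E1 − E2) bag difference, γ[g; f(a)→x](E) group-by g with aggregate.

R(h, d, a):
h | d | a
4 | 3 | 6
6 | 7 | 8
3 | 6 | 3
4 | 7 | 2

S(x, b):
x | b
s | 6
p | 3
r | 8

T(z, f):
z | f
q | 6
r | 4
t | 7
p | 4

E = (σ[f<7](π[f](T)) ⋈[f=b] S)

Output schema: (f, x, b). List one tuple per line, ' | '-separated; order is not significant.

Stepwise |·|:
  T → 4
  π[f](T) → 4
  σ[f<7](π[f](T)) → 3
  S → 3
  (σ[f<7](π[f](T)) ⋈[f=b] S) → 1

== RESULT ==
f | x | b
6 | s | 6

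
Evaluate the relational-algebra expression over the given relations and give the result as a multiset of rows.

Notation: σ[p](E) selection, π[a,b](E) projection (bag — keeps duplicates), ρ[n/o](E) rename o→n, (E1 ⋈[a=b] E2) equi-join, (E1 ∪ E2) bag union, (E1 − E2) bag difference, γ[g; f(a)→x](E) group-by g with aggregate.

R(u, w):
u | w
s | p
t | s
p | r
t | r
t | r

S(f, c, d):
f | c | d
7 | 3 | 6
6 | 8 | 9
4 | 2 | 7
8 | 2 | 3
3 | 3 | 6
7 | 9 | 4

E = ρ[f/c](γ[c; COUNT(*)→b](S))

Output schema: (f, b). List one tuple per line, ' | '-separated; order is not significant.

Row counts bottom-up:
  S → 6
  γ[c; COUNT(*)→b](S) → 4
  ρ[f/c](γ[c; COUNT(*)→b](S)) → 4

== RESULT ==
f | b
2 | 2
3 | 2
8 | 1
9 | 1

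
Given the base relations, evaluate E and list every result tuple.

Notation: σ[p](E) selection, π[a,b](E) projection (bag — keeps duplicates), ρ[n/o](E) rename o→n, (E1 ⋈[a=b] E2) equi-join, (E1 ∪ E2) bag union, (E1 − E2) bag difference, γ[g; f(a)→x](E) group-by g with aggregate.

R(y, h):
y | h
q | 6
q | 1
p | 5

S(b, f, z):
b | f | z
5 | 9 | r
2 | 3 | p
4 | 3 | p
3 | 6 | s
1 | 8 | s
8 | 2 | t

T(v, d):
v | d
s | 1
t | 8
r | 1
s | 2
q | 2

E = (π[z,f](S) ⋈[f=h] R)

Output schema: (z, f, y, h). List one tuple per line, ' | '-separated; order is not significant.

Row counts bottom-up:
  S → 6
  π[z,f](S) → 6
  R → 3
  (π[z,f](S) ⋈[f=h] R) → 1

== RESULT ==
z | f | y | h
s | 6 | q | 6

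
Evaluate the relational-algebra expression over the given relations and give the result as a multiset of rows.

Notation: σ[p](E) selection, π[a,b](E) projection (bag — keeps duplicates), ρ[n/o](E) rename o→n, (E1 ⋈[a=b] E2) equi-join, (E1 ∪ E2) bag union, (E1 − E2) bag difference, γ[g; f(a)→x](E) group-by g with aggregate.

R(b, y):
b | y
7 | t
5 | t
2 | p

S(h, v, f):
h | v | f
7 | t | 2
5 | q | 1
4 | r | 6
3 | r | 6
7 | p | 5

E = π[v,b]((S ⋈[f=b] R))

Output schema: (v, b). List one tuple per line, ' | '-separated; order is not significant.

Per-node cardinality:
  S → 5
  R → 3
  (S ⋈[f=b] R) → 2
  π[v,b]((S ⋈[f=b] R)) → 2

== RESULT ==
v | b
p | 5
t | 2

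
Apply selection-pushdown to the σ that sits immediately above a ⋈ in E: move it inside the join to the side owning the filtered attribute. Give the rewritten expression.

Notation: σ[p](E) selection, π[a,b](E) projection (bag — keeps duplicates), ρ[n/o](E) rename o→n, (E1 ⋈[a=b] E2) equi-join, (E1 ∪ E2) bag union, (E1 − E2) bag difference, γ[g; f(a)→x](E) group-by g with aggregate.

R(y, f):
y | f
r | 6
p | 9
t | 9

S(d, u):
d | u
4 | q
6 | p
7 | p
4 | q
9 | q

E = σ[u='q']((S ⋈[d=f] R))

σ filters on u, owned by the left side.
E' = (σ[u='q'](S) ⋈[d=f] R)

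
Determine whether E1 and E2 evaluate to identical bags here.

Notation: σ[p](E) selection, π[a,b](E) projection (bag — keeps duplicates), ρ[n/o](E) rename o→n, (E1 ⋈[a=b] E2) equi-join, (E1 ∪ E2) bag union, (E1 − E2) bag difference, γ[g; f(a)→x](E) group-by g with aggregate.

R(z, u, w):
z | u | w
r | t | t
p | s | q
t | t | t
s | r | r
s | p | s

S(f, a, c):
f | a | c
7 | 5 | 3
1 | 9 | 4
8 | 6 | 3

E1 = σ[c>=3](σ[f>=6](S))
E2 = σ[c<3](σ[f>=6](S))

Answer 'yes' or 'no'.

E1 per-node cardinality:
  S → 3
  σ[f>=6](S) → 2
  σ[c>=3](σ[f>=6](S)) → 2
E2 per-node cardinality:
  S → 3
  σ[f>=6](S) → 2
  σ[c<3](σ[f>=6](S)) → 0

E1 result:
f | a | c
7 | 5 | 3
8 | 6 | 3
E2 result:
f | a | c
(0 rows)
Witness: (7, 5, 3) appears 1× in E1 but 0× in E2.

no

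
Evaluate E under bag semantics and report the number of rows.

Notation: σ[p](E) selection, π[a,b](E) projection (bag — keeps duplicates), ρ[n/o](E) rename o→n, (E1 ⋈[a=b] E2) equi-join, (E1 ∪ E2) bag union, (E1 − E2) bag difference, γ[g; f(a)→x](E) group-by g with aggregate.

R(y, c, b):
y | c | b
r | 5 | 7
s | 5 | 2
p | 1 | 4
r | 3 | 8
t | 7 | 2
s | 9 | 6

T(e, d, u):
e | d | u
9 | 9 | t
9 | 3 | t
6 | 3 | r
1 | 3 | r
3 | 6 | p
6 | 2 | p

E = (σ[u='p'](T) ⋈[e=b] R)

Per-node cardinality:
  T → 6
  σ[u='p'](T) → 2
  R → 6
  (σ[u='p'](T) ⋈[e=b] R) → 1

|E| = 1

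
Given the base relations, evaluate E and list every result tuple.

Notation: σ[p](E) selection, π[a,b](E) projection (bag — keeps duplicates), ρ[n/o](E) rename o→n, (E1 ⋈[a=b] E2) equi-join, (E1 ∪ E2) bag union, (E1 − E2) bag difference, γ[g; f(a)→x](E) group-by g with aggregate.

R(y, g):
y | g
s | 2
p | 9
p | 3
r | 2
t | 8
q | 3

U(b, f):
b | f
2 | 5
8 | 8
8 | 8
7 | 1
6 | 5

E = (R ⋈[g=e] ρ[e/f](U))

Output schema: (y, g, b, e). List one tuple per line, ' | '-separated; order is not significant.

Per-node cardinality:
  R → 6
  U → 5
  ρ[e/f](U) → 5
  (R ⋈[g=e] ρ[e/f](U)) → 2

== RESULT ==
y | g | b | e
t | 8 | 8 | 8
t | 8 | 8 | 8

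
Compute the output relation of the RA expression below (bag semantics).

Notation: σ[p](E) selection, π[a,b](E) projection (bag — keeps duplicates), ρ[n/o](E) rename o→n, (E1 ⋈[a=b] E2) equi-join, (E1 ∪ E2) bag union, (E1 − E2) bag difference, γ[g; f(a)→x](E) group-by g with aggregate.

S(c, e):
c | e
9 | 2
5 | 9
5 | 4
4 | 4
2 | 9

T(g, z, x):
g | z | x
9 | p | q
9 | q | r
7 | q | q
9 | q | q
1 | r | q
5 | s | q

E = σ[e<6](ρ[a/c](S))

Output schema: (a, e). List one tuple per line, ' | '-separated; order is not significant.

Per-node cardinality:
  S → 5
  ρ[a/c](S) → 5
  σ[e<6](ρ[a/c](S)) → 3

== RESULT ==
a | e
4 | 4
5 | 4
9 | 2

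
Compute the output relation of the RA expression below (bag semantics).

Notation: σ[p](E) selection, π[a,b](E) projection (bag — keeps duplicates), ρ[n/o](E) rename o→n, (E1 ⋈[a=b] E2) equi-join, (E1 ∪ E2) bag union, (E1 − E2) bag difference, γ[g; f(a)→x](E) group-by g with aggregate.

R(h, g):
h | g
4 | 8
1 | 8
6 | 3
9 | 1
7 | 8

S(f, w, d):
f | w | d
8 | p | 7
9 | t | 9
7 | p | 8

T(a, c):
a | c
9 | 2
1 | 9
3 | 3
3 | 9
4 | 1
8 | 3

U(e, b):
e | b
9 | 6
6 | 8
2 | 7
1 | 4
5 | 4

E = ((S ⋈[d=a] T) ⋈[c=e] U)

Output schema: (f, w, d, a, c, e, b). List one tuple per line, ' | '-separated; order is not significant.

Per-node cardinality:
  S → 3
  T → 6
  (S ⋈[d=a] T) → 2
  U → 5
  ((S ⋈[d=a] T) ⋈[c=e] U) → 1

== RESULT ==
f | w | d | a | c | e | b
9 | t | 9 | 9 | 2 | 2 | 7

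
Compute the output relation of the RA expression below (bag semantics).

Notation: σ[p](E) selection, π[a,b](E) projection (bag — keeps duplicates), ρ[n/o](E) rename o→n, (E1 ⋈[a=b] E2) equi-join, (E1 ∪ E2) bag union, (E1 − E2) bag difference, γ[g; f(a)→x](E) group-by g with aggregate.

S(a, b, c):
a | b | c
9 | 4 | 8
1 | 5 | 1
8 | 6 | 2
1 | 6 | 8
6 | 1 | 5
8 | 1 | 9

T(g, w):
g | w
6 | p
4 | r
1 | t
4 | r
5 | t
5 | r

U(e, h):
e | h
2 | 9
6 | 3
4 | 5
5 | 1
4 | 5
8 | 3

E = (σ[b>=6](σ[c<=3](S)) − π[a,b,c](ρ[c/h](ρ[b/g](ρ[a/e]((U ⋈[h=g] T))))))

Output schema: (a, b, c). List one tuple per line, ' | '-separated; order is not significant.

Row counts bottom-up:
  S → 6
  σ[c<=3](S) → 2
  σ[b>=6](σ[c<=3](S)) → 1
  U → 6
  T → 6
  (U ⋈[h=g] T) → 5
  ρ[a/e]((U ⋈[h=g] T)) → 5
  ρ[b/g](ρ[a/e]((U ⋈[h=g] T))) → 5
  ρ[c/h](ρ[b/g](ρ[a/e]((U ⋈[h=g] T)))) → 5
  π[a,b,c](ρ[c/h](ρ[b/g](ρ[a/e]((U ⋈[h=g] T))))) → 5
  (σ[b>=6](σ[c<=3](S)) − π[a,b,c](ρ[c/h](ρ[b/g](ρ[a/e]((U ⋈[h=g] T)))))) → 1

== RESULT ==
a | b | c
8 | 6 | 2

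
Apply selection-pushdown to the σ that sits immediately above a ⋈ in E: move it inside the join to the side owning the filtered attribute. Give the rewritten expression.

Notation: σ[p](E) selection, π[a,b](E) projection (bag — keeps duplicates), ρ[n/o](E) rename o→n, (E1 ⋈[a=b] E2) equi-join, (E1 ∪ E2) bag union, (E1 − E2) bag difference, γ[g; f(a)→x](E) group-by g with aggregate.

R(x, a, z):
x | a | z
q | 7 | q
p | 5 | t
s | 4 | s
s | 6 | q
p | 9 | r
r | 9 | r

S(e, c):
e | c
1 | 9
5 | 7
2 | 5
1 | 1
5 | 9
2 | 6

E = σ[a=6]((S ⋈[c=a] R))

σ filters on a, owned by the right side.
E' = (S ⋈[c=a] σ[a=6](R))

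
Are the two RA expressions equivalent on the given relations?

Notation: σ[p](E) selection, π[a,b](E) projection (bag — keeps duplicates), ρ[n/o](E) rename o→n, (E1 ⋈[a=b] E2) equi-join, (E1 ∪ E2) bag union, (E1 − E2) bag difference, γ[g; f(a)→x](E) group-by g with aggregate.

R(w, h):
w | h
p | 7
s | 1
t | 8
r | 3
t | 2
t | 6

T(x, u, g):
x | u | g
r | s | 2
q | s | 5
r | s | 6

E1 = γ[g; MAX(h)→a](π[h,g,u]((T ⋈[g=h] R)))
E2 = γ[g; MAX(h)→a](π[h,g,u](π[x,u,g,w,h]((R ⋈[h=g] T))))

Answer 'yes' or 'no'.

E1 row counts bottom-up:
  T → 3
  R → 6
  (T ⋈[g=h] R) → 2
  π[h,g,u]((T ⋈[g=h] R)) → 2
  γ[g; MAX(h)→a](π[h,g,u]((T ⋈[g=h] R))) → 2
E2 row counts bottom-up:
  R → 6
  T → 3
  (R ⋈[h=g] T) → 2
  π[x,u,g,w,h]((R ⋈[h=g] T)) → 2
  π[h,g,u](π[x,u,g,w,h]((R ⋈[h=g] T))) → 2
  γ[g; MAX(h)→a](π[h,g,u](π[x,u,g,w,h]((R ⋈[h=g] T)))) → 2

E1 and E2 produce the same multiset:
g | a
2 | 2
6 | 6

yes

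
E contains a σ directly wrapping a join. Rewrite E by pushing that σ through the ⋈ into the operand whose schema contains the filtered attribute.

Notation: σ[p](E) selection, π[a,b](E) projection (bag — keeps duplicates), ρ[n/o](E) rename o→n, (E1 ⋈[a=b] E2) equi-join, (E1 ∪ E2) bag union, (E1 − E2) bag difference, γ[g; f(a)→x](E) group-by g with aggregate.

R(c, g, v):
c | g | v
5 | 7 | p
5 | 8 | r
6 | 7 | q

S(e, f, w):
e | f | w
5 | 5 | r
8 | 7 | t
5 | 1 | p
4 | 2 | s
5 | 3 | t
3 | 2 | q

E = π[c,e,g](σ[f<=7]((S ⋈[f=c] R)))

σ filters on f, owned by the left side.
E' = π[c,e,g]((σ[f<=7](S) ⋈[f=c] R))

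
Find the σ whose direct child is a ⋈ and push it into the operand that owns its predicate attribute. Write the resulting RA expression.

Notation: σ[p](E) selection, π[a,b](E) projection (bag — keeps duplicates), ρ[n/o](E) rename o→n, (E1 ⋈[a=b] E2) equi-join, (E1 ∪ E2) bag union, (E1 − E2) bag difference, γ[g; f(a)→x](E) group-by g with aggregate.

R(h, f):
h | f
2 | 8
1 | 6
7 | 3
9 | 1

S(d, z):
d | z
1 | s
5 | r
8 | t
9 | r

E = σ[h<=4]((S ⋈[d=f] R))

σ filters on h, owned by the right side.
E' = (S ⋈[d=f] σ[h<=4](R))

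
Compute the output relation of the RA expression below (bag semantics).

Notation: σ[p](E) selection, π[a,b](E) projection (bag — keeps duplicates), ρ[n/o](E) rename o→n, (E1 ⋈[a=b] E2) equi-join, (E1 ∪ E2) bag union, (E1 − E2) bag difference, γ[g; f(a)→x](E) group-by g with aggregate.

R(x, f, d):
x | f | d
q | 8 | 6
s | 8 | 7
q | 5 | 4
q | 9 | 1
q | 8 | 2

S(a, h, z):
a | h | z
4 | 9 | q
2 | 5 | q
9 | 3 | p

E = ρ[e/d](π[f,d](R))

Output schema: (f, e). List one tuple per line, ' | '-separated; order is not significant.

Stepwise |·|:
  R → 5
  π[f,d](R) → 5
  ρ[e/d](π[f,d](R)) → 5

== RESULT ==
f | e
5 | 4
8 | 2
8 | 6
8 | 7
9 | 1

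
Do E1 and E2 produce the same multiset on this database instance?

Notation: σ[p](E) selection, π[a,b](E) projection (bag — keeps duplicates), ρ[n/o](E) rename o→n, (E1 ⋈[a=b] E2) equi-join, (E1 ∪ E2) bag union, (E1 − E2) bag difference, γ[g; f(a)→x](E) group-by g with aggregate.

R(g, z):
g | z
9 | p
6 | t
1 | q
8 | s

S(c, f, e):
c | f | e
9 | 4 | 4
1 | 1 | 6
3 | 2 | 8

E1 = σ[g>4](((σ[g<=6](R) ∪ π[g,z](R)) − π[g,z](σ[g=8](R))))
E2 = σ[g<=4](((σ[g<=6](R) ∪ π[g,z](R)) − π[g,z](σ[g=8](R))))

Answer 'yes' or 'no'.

E1 subexpression sizes:
  R → 4
  σ[g<=6](R) → 2
  R → 4
  π[g,z](R) → 4
  (σ[g<=6](R) ∪ π[g,z](R)) → 6
  R → 4
  σ[g=8](R) → 1
  π[g,z](σ[g=8](R)) → 1
  ((σ[g<=6](R) ∪ π[g,z](R)) − π[g,z](σ[g=8](R))) → 5
  σ[g>4](((σ[g<=6](R) ∪ π[g,z](R)) − π[g,z](σ[g=8](R)))) → 3
E2 subexpression sizes:
  R → 4
  σ[g<=6](R) → 2
  R → 4
  π[g,z](R) → 4
  (σ[g<=6](R) ∪ π[g,z](R)) → 6
  R → 4
  σ[g=8](R) → 1
  π[g,z](σ[g=8](R)) → 1
  ((σ[g<=6](R) ∪ π[g,z](R)) − π[g,z](σ[g=8](R))) → 5
  σ[g<=4](((σ[g<=6](R) ∪ π[g,z](R)) − π[g,z](σ[g=8](R)))) → 2

E1 result:
g | z
6 | t
6 | t
9 | p
E2 result:
g | z
1 | q
1 | q
Witness: (1, 'q') appears 0× in E1 but 2× in E2.

no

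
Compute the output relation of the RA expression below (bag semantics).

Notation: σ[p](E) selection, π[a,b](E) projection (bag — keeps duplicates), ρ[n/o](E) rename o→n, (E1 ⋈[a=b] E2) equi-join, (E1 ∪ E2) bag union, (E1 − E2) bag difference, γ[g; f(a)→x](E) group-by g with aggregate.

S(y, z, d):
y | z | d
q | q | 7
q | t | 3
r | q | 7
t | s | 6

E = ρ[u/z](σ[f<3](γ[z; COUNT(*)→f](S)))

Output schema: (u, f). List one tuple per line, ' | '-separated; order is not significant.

Row counts bottom-up:
  S → 4
  γ[z; COUNT(*)→f](S) → 3
  σ[f<3](γ[z; COUNT(*)→f](S)) → 3
  ρ[u/z](σ[f<3](γ[z; COUNT(*)→f](S))) → 3

== RESULT ==
u | f
q | 2
s | 1
t | 1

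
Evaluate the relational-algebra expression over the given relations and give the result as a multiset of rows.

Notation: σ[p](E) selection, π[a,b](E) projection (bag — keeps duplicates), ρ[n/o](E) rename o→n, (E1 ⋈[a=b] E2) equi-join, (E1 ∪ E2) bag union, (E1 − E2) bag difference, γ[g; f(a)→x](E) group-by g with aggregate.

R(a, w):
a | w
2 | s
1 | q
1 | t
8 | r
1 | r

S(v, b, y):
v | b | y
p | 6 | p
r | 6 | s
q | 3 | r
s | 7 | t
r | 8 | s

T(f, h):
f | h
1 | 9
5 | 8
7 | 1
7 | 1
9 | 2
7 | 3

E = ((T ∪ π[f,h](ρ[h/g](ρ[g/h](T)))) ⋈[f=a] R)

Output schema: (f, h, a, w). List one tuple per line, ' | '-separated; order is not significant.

Per-node cardinality:
  T → 6
  T → 6
  ρ[g/h](T) → 6
  ρ[h/g](ρ[g/h](T)) → 6
  π[f,h](ρ[h/g](ρ[g/h](T))) → 6
  (T ∪ π[f,h](ρ[h/g](ρ[g/h](T)))) → 12
  R → 5
  ((T ∪ π[f,h](ρ[h/g](ρ[g/h](T)))) ⋈[f=a] R) → 6

== RESULT ==
f | h | a | w
1 | 9 | 1 | q
1 | 9 | 1 | q
1 | 9 | 1 | r
1 | 9 | 1 | r
1 | 9 | 1 | t
1 | 9 | 1 | t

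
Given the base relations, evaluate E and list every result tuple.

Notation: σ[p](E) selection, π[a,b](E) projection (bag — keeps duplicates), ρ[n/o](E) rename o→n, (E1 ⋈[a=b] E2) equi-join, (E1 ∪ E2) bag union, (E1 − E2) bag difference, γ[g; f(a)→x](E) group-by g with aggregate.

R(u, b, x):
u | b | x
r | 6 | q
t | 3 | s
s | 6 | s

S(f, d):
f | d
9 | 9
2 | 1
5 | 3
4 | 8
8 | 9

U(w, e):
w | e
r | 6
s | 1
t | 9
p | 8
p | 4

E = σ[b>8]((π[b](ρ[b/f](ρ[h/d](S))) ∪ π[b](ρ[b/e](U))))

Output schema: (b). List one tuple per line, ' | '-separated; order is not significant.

Stepwise |·|:
  S → 5
  ρ[h/d](S) → 5
  ρ[b/f](ρ[h/d](S)) → 5
  π[b](ρ[b/f](ρ[h/d](S))) → 5
  U → 5
  ρ[b/e](U) → 5
  π[b](ρ[b/e](U)) → 5
  (π[b](ρ[b/f](ρ[h/d](S))) ∪ π[b](ρ[b/e](U))) → 10
  σ[b>8]((π[b](ρ[b/f](ρ[h/d](S))) ∪ π[b](ρ[b/e](U)))) → 2

== RESULT ==
b
9
9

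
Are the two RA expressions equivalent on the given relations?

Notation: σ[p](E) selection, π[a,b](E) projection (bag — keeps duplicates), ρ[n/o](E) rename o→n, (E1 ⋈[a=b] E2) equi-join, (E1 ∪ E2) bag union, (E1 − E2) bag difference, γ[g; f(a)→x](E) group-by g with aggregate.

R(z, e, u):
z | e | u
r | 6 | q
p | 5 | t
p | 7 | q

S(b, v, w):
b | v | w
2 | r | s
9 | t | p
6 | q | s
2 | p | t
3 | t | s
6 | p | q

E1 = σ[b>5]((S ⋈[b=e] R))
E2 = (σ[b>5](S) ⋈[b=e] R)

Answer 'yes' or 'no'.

E1 stepwise |·|:
  S → 6
  R → 3
  (S ⋈[b=e] R) → 2
  σ[b>5]((S ⋈[b=e] R)) → 2
E2 stepwise |·|:
  S → 6
  σ[b>5](S) → 3
  R → 3
  (σ[b>5](S) ⋈[b=e] R) → 2

E1 and E2 produce the same multiset:
b | v | w | z | e | u
6 | p | q | r | 6 | q
6 | q | s | r | 6 | q

yes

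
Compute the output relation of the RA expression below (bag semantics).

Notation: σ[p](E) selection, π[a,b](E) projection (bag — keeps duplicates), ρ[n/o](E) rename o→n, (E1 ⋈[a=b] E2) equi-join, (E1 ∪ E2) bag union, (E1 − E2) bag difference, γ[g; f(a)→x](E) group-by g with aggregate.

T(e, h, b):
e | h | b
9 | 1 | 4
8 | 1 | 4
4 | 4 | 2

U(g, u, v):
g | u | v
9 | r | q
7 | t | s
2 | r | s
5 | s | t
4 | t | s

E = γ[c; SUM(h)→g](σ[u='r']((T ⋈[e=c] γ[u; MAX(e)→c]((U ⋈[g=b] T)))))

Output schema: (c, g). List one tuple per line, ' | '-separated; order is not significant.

Stepwise |·|:
  T → 3
  U → 5
  T → 3
  (U ⋈[g=b] T) → 3
  γ[u; MAX(e)→c]((U ⋈[g=b] T)) → 2
  (T ⋈[e=c] γ[u; MAX(e)→c]((U ⋈[g=b] T))) → 2
  σ[u='r']((T ⋈[e=c] γ[u; MAX(e)→c]((U ⋈[g=b] T)))) → 1
  γ[c; SUM(h)→g](σ[u='r']((T ⋈[e=c] γ[u; MAX(e)→c]((U ⋈[g=b] T))))) → 1

== RESULT ==
c | g
4 | 4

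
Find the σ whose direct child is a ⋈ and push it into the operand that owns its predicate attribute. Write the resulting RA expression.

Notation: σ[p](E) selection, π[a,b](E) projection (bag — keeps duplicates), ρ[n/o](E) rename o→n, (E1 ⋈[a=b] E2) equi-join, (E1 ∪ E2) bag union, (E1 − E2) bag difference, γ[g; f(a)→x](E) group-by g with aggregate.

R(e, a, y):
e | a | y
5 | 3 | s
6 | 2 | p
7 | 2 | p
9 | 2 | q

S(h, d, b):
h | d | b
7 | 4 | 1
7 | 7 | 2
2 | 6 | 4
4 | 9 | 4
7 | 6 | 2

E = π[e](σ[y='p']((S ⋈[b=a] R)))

σ filters on y, owned by the right side.
E' = π[e]((S ⋈[b=a] σ[y='p'](R)))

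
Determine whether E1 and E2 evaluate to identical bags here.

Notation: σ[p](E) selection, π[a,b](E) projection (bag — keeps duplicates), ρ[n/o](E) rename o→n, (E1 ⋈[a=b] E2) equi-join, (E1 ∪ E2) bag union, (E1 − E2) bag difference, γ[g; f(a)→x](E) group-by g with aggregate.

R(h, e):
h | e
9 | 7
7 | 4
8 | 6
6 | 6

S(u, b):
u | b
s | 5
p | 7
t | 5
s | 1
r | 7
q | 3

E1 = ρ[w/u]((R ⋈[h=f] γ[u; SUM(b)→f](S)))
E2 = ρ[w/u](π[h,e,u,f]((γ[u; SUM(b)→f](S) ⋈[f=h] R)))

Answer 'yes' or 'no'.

E1 subexpression sizes:
  R → 4
  S → 6
  γ[u; SUM(b)→f](S) → 5
  (R ⋈[h=f] γ[u; SUM(b)→f](S)) → 3
  ρ[w/u]((R ⋈[h=f] γ[u; SUM(b)→f](S))) → 3
E2 subexpression sizes:
  S → 6
  γ[u; SUM(b)→f](S) → 5
  R → 4
  (γ[u; SUM(b)→f](S) ⋈[f=h] R) → 3
  π[h,e,u,f]((γ[u; SUM(b)→f](S) ⋈[f=h] R)) → 3
  ρ[w/u](π[h,e,u,f]((γ[u; SUM(b)→f](S) ⋈[f=h] R))) → 3

E1 and E2 produce the same multiset:
h | e | w | f
6 | 6 | s | 6
7 | 4 | p | 7
7 | 4 | r | 7

yes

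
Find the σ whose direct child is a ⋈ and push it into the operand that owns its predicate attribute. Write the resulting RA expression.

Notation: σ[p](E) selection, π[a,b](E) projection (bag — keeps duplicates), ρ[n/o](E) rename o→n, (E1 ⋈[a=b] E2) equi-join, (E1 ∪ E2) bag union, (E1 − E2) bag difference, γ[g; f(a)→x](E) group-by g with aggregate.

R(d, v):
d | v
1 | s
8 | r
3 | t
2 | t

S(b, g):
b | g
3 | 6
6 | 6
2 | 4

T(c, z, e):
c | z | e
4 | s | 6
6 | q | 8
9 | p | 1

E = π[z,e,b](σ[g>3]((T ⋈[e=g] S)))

σ filters on g, owned by the right side.
E' = π[z,e,b]((T ⋈[e=g] σ[g>3](S)))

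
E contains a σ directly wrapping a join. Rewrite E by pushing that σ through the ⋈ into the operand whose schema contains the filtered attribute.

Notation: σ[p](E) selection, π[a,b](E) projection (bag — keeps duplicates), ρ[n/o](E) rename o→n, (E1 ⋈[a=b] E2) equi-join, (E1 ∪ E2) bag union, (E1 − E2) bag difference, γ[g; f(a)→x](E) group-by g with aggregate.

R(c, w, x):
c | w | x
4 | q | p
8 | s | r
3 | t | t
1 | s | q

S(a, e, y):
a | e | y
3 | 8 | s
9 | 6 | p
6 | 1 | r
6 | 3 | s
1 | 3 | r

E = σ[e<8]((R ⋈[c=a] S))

σ filters on e, owned by the right side.
E' = (R ⋈[c=a] σ[e<8](S))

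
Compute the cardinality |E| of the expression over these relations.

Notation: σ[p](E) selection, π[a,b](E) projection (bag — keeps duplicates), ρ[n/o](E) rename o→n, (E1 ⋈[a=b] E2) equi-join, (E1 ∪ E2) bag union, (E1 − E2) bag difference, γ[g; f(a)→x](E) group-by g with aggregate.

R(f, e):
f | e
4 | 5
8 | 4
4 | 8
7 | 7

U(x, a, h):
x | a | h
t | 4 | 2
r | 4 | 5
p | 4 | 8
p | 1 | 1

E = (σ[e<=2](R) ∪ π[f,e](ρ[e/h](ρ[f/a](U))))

Per-node cardinality:
  R → 4
  σ[e<=2](R) → 0
  U → 4
  ρ[f/a](U) → 4
  ρ[e/h](ρ[f/a](U)) → 4
  π[f,e](ρ[e/h](ρ[f/a](U))) → 4
  (σ[e<=2](R) ∪ π[f,e](ρ[e/h](ρ[f/a](U)))) → 4

|E| = 4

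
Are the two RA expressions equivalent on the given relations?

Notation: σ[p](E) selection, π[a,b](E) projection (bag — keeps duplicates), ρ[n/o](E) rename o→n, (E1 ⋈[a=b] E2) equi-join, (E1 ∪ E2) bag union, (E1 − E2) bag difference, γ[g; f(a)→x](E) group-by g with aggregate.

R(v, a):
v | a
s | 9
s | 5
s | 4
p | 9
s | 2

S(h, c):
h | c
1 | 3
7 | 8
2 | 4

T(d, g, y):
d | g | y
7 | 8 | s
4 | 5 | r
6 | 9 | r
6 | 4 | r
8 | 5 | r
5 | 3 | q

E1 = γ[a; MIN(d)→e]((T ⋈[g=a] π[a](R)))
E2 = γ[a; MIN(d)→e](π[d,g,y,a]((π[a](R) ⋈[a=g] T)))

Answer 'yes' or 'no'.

E1 stepwise |·|:
  T → 6
  R → 5
  π[a](R) → 5
  (T ⋈[g=a] π[a](R)) → 5
  γ[a; MIN(d)→e]((T ⋈[g=a] π[a](R))) → 3
E2 stepwise |·|:
  R → 5
  π[a](R) → 5
  T → 6
  (π[a](R) ⋈[a=g] T) → 5
  π[d,g,y,a]((π[a](R) ⋈[a=g] T)) → 5
  γ[a; MIN(d)→e](π[d,g,y,a]((π[a](R) ⋈[a=g] T))) → 3

E1 and E2 produce the same multiset:
a | e
4 | 6
5 | 4
9 | 6

yes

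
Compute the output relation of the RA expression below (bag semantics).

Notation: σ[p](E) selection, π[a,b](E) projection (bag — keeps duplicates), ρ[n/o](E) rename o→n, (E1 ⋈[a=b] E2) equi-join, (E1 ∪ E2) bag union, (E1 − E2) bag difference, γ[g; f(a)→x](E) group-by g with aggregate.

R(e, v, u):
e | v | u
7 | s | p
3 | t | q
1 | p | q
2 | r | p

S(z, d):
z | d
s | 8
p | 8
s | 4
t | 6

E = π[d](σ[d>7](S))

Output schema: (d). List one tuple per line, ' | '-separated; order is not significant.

Per-node cardinality:
  S → 4
  σ[d>7](S) → 2
  π[d](σ[d>7](S)) → 2

== RESULT ==
d
8
8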